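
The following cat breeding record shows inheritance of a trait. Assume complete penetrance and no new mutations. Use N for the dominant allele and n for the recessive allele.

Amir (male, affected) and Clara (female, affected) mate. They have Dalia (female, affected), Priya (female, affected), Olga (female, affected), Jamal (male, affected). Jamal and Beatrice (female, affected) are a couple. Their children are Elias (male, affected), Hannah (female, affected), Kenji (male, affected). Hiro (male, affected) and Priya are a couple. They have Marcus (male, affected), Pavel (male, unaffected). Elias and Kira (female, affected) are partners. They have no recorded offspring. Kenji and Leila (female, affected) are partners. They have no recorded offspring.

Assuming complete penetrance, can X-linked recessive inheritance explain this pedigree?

Under X-linked recessive, Pavel (unaffected, male) cannot arise from Hiro (affected) × Priya (affected).

No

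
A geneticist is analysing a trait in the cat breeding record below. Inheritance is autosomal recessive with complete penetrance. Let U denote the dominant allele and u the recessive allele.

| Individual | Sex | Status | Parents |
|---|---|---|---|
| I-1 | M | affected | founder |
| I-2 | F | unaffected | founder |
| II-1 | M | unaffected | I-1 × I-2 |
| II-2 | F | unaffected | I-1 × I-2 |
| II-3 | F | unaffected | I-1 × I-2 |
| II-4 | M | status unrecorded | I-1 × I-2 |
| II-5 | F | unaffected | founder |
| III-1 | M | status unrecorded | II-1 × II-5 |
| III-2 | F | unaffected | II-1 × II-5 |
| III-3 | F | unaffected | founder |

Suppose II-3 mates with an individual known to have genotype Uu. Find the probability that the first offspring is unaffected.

II-3 is unaffected so carries U and received u from I-1 (uu), so II-3 is Uu.
The cross gives 1/4 UU : 1/2 Uu : 1/4 uu, so P(offspring is unaffected) = 3/4.

3/4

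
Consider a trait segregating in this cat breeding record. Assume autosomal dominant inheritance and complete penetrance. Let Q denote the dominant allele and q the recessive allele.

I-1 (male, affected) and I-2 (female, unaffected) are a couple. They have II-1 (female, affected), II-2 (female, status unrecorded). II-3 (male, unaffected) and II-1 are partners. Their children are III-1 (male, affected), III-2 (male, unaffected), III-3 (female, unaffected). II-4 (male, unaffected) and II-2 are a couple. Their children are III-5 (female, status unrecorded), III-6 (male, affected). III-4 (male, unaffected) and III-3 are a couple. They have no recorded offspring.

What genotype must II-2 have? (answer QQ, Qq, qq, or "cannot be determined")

Qq

From phenotype alone, II-2 is QQ or Qq or qq.
II-2 passed Q to III-6 (Qq, whose q came from II-4) and received q from I-2 (qq), so II-2 is Qq.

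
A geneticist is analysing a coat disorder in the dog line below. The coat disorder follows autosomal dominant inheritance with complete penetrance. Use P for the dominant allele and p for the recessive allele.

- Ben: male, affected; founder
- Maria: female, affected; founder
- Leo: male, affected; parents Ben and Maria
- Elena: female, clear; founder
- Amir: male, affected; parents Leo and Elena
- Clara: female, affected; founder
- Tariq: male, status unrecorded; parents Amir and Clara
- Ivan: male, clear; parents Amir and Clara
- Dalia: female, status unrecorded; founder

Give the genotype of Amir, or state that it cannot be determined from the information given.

Pp

From phenotype alone, Amir is PP or Pp.
Amir is affected so carries P and received p from Elena (pp), so Amir is Pp.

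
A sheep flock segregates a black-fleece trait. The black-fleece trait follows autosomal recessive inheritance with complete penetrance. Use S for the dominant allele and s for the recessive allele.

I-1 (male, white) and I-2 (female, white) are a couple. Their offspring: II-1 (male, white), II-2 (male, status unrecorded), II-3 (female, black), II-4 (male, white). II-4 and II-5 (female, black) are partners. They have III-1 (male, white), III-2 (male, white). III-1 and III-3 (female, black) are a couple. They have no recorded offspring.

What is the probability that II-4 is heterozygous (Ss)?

I-1 is white so carries S and passed s to II-3 (ss), so I-1 is Ss.
I-2 is white so carries S and passed s to II-3 (ss), so I-2 is Ss.
Their cross gives offspring ratios 1/4 SS : 1/2 Ss : 1/4 ss. Conditioning on II-4 being white, P(Ss) = 1/2 / 3/4 = 2/3 before taking II-4's own offspring into account.
II-5 is black, so II-5 is ss.
Now use II-4's offspring. Probability of each recorded status — white son III-1: 1/2 if II-4 is Ss, 1 if SS; white son III-2: 1/2 if II-4 is Ss, 1 if SS.
Bayes: P(Ss) = 2/3·1/4 / (2/3·1/4 + 1/3·1) = 1/3.

1/3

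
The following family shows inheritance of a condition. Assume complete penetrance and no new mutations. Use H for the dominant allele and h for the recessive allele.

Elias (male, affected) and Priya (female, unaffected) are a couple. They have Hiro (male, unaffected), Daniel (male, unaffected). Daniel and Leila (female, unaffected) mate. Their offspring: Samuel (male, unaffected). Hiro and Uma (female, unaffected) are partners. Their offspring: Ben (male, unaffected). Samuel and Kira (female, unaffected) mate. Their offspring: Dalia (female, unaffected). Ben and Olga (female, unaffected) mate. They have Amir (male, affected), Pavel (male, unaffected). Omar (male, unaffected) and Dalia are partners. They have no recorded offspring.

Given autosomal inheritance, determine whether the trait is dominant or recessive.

recessive

Ben and Olga are both unaffected yet have an affected child Amir. Under dominance, an affected child requires at least one affected parent, so the trait cannot be dominant.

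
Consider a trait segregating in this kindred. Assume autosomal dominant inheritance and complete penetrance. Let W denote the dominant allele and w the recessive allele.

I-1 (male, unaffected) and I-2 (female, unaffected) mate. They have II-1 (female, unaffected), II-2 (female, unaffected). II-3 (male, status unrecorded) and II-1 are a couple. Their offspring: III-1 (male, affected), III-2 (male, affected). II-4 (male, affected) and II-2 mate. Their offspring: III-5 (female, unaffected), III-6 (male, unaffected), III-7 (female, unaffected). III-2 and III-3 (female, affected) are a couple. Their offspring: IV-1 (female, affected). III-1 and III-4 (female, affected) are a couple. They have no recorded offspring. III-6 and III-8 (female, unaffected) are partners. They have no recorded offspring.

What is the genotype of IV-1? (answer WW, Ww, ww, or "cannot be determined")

cannot be determined

IV-1's phenotype allows WW or Ww, and no parent or child forces a single allele at both positions; consistent genotype assignments exist with IV-1 as WW or Ww.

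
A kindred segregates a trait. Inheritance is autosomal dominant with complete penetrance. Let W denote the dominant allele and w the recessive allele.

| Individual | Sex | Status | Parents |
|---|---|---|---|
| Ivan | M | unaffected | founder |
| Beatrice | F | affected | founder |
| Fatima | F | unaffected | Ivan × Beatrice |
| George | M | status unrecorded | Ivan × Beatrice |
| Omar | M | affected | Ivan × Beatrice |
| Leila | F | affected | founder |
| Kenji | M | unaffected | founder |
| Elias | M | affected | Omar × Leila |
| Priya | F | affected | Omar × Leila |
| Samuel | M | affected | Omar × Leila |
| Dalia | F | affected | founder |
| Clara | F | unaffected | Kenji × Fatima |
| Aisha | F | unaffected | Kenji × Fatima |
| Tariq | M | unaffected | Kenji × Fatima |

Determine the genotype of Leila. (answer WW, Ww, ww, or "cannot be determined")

Leila's phenotype allows WW or Ww, and no parent or child forces a single allele at both positions; consistent genotype assignments exist with Leila as WW or Ww.

cannot be determined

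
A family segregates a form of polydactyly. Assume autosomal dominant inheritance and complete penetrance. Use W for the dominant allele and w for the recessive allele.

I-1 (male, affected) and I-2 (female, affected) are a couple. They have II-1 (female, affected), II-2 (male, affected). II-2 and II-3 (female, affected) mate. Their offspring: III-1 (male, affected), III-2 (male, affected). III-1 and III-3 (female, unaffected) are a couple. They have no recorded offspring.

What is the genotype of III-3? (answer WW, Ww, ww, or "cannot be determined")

ww

III-3 is unaffected, so III-3 is ww.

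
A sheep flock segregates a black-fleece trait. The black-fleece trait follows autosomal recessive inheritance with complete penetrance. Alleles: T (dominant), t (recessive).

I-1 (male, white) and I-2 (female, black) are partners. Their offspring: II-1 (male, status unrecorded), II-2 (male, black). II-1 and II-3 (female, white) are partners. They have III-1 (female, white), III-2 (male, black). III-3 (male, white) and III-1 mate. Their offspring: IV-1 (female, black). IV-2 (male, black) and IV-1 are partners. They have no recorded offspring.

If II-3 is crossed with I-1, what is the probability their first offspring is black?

II-3 is white so carries T and passed t to III-2 (tt), so II-3 is Tt.
I-1 is white so carries T and passed t to II-2 (tt), so I-1 is Tt.
The cross gives 1/4 TT : 1/2 Tt : 1/4 tt, so P(offspring is black) = 1/4.

1/4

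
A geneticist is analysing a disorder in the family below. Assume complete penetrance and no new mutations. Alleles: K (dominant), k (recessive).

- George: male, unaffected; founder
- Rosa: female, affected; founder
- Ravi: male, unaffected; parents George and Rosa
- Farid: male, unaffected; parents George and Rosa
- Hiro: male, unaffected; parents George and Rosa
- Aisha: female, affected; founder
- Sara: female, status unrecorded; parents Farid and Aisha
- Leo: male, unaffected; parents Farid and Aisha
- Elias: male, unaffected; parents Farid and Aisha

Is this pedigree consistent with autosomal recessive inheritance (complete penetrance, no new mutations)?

Yes

A consistent assignment under autosomal recessive exists: George KK, Rosa kk, Ravi Kk, Farid Kk, Hiro Kk, Aisha kk, Sara Kk, Leo Kk, Elias Kk.
In this assignment every recorded phenotype matches its genotype and every non-founder's genotype is obtainable from its parents' genotypes, so the pedigree is consistent.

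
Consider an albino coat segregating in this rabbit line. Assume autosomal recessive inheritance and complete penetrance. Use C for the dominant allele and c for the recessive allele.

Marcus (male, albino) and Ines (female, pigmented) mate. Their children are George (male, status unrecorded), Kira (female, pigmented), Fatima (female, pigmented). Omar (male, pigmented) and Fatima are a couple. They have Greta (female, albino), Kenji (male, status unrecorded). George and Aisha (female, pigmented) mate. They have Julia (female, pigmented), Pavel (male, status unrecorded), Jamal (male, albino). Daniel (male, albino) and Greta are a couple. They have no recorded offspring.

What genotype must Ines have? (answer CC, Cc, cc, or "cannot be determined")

Ines's phenotype allows CC or Cc, and no parent or child forces a single allele at both positions; consistent genotype assignments exist with Ines as CC or Cc.

cannot be determined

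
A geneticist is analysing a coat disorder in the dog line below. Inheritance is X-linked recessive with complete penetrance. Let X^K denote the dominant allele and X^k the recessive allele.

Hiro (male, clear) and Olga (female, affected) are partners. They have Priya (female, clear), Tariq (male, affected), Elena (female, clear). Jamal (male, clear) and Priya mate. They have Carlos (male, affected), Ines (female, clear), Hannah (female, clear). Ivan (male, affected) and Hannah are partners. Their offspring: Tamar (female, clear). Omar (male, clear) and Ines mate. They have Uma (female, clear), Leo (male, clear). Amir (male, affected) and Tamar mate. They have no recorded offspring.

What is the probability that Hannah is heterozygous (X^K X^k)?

1/3

Jamal is clear, so Jamal is X^K Y.
Priya is clear so carries K and received k from Olga (X^k X^k), so Priya is X^K X^k.
Their cross gives offspring ratios 1/2 X^K X^K : 1/2 X^K X^k. Conditioning on Hannah being clear, P(X^K X^k) = 1/2 / 1 = 1/2 before taking Hannah's own offspring into account.
Ivan is affected, so Ivan is X^k Y.
Now use Hannah's offspring. Probability of each recorded status — clear daughter Tamar: 1/2 if Hannah is X^K X^k, 1 if X^K X^K.
Bayes: P(X^K X^k) = 1/2·1/2 / (1/2·1/2 + 1/2·1) = 1/3.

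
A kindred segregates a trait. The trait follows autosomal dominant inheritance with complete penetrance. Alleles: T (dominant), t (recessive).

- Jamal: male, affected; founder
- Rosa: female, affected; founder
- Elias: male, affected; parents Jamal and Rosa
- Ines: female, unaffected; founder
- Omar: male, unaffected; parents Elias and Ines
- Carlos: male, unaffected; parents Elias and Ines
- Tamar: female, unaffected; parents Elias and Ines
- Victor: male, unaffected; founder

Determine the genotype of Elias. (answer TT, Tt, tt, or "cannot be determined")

From phenotype alone, Elias is TT or Tt.
Elias is affected so carries T and passed t to Omar (tt), so Elias is Tt.

Tt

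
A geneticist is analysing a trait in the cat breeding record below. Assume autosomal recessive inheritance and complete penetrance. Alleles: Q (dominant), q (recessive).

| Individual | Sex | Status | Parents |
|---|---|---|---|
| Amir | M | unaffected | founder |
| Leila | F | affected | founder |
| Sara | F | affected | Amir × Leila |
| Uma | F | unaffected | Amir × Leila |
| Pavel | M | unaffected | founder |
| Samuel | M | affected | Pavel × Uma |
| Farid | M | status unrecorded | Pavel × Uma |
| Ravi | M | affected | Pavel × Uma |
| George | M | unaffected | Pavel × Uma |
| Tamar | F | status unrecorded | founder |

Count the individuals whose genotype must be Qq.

Obligate heterozygotes: Amir is unaffected so carries Q and passed q to Sara (qq), so Amir is Qq; Uma is unaffected so carries Q and received q from Leila (qq), so Uma is Qq; Pavel is unaffected so carries Q and passed q to Samuel (qq), so Pavel is Qq.
Every other individual is either homozygous by phenotype or has at least one consistent homozygous assignment, so the count is 3.

3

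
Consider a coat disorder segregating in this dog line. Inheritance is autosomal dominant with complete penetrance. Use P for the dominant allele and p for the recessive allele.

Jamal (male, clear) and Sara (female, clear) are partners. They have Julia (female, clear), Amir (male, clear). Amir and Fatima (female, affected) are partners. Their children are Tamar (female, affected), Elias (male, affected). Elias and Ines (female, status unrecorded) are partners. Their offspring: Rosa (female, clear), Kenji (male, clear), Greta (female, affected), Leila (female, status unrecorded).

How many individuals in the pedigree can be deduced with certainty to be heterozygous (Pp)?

Obligate heterozygotes: Tamar is affected so carries P and received p from Amir (pp), so Tamar is Pp; Elias is affected so carries P and received p from Amir (pp), so Elias is Pp.
Every other individual is either homozygous by phenotype or has at least one consistent homozygous assignment, so the count is 2.

2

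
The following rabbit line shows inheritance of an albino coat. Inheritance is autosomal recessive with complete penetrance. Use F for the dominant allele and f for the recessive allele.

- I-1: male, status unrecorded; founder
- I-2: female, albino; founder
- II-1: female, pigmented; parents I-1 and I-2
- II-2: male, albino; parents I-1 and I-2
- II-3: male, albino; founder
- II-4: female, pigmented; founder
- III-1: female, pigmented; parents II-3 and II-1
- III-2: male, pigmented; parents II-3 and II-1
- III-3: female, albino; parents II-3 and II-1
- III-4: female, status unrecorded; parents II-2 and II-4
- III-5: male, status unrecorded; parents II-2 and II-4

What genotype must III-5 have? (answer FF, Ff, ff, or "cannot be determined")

cannot be determined

III-5's phenotype is unrecorded, and no parent or child forces a single allele at both positions; consistent genotype assignments exist with III-5 as Ff or ff.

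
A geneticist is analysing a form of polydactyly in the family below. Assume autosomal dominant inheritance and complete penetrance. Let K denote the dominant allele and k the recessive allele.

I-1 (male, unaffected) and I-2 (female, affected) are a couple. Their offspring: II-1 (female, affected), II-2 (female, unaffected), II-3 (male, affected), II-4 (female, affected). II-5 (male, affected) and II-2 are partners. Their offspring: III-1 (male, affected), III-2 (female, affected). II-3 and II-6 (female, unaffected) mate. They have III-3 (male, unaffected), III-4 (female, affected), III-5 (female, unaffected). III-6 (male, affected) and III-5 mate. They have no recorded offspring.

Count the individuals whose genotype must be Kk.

7

Obligate heterozygotes: I-2 is affected so carries K and passed k to II-2 (kk), so I-2 is Kk; II-1 is affected so carries K and received k from I-1 (kk), so II-1 is Kk; II-3 is affected so carries K and received k from I-1 (kk), so II-3 is Kk; II-4 is affected so carries K and received k from I-1 (kk), so II-4 is Kk; III-1 is affected so carries K and received k from II-2 (kk), so III-1 is Kk; III-2 is affected so carries K and received k from II-2 (kk), so III-2 is Kk; III-4 is affected so carries K and received k from II-6 (kk), so III-4 is Kk.
Every other individual is either homozygous by phenotype or has at least one consistent homozygous assignment, so the count is 7.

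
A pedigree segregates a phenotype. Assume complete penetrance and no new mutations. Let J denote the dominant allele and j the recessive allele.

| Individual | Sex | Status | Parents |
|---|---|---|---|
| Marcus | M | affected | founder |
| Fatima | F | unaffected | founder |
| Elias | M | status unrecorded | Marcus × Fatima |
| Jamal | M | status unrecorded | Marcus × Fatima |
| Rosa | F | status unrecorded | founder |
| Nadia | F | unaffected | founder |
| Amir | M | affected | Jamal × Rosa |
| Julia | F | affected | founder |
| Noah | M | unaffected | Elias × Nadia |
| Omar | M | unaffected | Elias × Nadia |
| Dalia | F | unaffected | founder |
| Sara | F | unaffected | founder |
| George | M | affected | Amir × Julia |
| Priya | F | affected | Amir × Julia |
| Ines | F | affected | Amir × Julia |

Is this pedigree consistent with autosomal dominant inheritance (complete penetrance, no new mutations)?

A consistent assignment under autosomal dominant exists: Marcus JJ, Fatima jj, Elias Jj, Jamal Jj, Rosa JJ, Nadia jj, Amir JJ, Julia JJ, Noah jj, Omar jj, Dalia jj, Sara jj, George JJ, Priya JJ, Ines JJ.
In this assignment every recorded phenotype matches its genotype and every non-founder's genotype is obtainable from its parents' genotypes, so the pedigree is consistent.

Yes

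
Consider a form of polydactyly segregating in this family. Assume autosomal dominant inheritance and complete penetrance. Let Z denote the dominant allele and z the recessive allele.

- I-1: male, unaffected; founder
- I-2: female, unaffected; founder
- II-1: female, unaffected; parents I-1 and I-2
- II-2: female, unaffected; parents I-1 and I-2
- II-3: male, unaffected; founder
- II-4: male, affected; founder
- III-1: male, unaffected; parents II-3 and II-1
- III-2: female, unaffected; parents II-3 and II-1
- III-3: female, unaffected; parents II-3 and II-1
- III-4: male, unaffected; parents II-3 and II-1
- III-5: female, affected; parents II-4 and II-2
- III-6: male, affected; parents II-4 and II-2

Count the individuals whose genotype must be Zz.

Obligate heterozygotes: III-5 is affected so carries Z and received z from II-2 (zz), so III-5 is Zz; III-6 is affected so carries Z and received z from II-2 (zz), so III-6 is Zz.
Every other individual is either homozygous by phenotype or has at least one consistent homozygous assignment, so the count is 2.

2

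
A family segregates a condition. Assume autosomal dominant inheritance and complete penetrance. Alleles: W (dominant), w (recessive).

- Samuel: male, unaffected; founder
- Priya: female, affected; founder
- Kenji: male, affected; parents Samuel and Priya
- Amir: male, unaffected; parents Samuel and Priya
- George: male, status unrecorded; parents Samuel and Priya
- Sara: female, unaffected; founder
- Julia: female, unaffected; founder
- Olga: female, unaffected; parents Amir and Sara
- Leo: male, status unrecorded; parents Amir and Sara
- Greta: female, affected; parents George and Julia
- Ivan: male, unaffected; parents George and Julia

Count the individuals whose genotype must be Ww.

4

Obligate heterozygotes: Priya is affected so carries W and passed w to Amir (ww), so Priya is Ww; Kenji is affected so carries W and received w from Samuel (ww), so Kenji is Ww; George passed W to Greta (Ww, whose w came from Julia) and received w from Samuel (ww), so George is Ww; Greta is affected so carries W and received w from Julia (ww), so Greta is Ww.
Every other individual is either homozygous by phenotype or has at least one consistent homozygous assignment, so the count is 4.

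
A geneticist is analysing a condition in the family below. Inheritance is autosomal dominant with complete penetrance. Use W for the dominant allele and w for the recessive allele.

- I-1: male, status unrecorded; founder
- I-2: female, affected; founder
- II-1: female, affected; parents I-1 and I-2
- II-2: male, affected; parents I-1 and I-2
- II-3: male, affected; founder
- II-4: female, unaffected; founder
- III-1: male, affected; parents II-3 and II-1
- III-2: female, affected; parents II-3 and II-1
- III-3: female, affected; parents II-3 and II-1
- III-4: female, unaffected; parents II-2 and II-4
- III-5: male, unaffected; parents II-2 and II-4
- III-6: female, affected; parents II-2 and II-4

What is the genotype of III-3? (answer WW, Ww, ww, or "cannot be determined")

III-3's phenotype allows WW or Ww, and no parent or child forces a single allele at both positions; consistent genotype assignments exist with III-3 as WW or Ww.

cannot be determined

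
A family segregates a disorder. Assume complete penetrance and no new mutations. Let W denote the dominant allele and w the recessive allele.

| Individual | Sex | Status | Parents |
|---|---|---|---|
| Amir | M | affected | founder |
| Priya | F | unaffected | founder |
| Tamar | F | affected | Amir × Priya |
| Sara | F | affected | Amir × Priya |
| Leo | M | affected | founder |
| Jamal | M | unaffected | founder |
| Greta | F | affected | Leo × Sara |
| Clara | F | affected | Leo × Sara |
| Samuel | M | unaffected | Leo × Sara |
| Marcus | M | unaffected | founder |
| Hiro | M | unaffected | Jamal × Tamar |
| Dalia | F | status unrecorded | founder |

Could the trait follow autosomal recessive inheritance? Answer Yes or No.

Under autosomal recessive, Samuel (unaffected, male) cannot arise from Leo (affected) × Sara (affected).

No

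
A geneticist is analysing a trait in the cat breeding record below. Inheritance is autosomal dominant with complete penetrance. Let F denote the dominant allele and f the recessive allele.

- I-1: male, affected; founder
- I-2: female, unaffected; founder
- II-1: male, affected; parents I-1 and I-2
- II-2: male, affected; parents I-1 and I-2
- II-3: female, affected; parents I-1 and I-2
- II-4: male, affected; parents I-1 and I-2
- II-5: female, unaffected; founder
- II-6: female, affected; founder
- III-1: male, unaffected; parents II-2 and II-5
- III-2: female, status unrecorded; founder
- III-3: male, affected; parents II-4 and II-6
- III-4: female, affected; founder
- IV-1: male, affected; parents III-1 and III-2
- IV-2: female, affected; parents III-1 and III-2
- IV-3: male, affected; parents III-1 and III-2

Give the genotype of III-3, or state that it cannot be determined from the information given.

cannot be determined

III-3's phenotype allows FF or Ff, and no parent or child forces a single allele at both positions; consistent genotype assignments exist with III-3 as FF or Ff.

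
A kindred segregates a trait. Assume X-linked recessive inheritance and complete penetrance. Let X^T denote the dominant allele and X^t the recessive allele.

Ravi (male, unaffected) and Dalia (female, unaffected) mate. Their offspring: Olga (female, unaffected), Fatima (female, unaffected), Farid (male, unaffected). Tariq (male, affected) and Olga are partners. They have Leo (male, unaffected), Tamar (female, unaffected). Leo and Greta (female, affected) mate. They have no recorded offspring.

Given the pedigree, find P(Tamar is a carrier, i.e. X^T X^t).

1

Tamar is unaffected so carries T and received t from Tariq (X^t Y), so Tamar is X^T X^t, giving P(X^T X^t) = 1.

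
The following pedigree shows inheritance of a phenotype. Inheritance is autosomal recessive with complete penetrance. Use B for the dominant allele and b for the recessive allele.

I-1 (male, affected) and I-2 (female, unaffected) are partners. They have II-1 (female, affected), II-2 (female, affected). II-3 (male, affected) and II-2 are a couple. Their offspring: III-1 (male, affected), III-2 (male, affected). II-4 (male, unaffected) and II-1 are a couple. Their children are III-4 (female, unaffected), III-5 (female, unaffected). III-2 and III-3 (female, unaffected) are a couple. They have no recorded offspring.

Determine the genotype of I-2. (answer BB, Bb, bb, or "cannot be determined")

Bb

From phenotype alone, I-2 is BB or Bb.
I-2 is unaffected so carries B and passed b to II-1 (bb), so I-2 is Bb.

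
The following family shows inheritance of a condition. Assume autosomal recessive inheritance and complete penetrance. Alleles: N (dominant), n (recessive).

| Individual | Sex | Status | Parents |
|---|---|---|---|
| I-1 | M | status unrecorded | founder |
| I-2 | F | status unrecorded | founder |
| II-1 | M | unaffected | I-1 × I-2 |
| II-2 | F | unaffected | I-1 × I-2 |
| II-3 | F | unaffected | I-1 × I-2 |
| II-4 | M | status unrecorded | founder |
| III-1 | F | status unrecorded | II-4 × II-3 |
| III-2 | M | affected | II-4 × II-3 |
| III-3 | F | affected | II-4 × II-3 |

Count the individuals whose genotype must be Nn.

1

Obligate heterozygotes: II-3 is unaffected so carries N and passed n to III-2 (nn), so II-3 is Nn.
Every other individual is either homozygous by phenotype or has at least one consistent homozygous assignment, so the count is 1.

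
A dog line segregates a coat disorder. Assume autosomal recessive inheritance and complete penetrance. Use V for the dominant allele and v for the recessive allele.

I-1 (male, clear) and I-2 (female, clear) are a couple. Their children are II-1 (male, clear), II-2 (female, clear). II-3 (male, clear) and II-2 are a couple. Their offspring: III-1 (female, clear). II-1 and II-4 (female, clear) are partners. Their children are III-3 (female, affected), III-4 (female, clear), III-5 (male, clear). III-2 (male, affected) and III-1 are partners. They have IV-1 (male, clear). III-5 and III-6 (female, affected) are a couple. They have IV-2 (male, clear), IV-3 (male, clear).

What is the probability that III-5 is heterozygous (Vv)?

II-1 is clear so carries V and passed v to III-3 (vv), so II-1 is Vv.
II-4 is clear so carries V and passed v to III-3 (vv), so II-4 is Vv.
Their cross gives offspring ratios 1/4 VV : 1/2 Vv : 1/4 vv. Conditioning on III-5 being clear, P(Vv) = 1/2 / 3/4 = 2/3 before taking III-5's own offspring into account.
III-6 is affected, so III-6 is vv.
Now use III-5's offspring. Probability of each recorded status — clear son IV-2: 1/2 if III-5 is Vv, 1 if VV; clear son IV-3: 1/2 if III-5 is Vv, 1 if VV.
Bayes: P(Vv) = 2/3·1/4 / (2/3·1/4 + 1/3·1) = 1/3.

1/3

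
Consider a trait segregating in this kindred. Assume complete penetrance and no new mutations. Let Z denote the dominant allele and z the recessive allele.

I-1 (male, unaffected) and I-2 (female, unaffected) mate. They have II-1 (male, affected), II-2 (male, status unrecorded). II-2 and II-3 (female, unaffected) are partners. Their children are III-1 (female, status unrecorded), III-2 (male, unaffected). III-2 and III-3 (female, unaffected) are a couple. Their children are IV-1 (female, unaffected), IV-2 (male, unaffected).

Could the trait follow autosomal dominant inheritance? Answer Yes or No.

Under autosomal dominant, II-1 (affected, male) cannot arise from I-1 (unaffected) × I-2 (unaffected).

No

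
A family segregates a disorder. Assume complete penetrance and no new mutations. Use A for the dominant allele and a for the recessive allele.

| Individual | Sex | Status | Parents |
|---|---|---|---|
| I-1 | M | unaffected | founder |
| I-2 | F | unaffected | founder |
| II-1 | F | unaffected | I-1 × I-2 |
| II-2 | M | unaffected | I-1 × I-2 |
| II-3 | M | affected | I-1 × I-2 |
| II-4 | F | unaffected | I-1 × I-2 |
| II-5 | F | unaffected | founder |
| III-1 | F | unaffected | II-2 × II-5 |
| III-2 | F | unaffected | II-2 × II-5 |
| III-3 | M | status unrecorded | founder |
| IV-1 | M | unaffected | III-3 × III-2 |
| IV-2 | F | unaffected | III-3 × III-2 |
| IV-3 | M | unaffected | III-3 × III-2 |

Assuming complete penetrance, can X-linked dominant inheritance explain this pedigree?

Under X-linked dominant, II-3 (affected, male) cannot arise from I-1 (unaffected) × I-2 (unaffected).

No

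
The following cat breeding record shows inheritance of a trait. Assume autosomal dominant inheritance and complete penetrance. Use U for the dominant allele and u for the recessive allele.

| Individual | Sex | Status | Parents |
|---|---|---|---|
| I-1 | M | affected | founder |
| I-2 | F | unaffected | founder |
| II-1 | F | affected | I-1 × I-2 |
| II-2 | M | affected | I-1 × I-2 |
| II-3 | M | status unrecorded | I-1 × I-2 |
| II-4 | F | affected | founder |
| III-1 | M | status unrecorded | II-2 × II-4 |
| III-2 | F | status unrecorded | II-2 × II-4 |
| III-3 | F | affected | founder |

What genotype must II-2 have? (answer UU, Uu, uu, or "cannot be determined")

Uu

From phenotype alone, II-2 is UU or Uu.
II-2 is affected so carries U and received u from I-2 (uu), so II-2 is Uu.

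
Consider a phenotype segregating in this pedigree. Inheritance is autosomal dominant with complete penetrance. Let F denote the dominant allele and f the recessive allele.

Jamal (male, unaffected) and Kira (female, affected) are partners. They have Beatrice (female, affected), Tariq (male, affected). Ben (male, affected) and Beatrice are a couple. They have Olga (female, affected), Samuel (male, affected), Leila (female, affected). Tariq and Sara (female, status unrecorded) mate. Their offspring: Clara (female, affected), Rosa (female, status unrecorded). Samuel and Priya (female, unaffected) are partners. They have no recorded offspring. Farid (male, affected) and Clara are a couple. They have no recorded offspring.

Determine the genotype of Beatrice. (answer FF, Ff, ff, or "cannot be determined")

Ff

From phenotype alone, Beatrice is FF or Ff.
Beatrice is affected so carries F and received f from Jamal (ff), so Beatrice is Ff.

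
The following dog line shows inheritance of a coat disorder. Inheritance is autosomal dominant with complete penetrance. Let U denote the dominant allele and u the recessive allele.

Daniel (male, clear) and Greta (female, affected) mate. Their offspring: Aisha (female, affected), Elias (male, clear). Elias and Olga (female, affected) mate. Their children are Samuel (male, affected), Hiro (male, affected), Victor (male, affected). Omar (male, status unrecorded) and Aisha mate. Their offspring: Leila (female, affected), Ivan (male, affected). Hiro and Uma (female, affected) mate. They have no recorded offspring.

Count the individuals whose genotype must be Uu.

Obligate heterozygotes: Greta is affected so carries U and passed u to Elias (uu), so Greta is Uu; Aisha is affected so carries U and received u from Daniel (uu), so Aisha is Uu; Samuel is affected so carries U and received u from Elias (uu), so Samuel is Uu; Hiro is affected so carries U and received u from Elias (uu), so Hiro is Uu; Victor is affected so carries U and received u from Elias (uu), so Victor is Uu.
Every other individual is either homozygous by phenotype or has at least one consistent homozygous assignment, so the count is 5.

5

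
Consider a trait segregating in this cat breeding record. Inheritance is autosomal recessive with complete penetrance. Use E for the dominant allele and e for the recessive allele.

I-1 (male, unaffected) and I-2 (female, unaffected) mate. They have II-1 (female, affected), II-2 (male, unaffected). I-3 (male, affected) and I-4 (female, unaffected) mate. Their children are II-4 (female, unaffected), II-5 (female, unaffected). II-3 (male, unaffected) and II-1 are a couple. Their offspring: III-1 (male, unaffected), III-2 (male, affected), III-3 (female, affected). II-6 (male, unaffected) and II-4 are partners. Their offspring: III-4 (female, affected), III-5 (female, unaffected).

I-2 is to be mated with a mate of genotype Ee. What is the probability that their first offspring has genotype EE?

I-2 is unaffected so carries E and passed e to II-1 (ee), so I-2 is Ee.
The cross gives 1/4 EE : 1/2 Ee : 1/4 ee, so P(offspring has genotype EE) = 1/4.

1/4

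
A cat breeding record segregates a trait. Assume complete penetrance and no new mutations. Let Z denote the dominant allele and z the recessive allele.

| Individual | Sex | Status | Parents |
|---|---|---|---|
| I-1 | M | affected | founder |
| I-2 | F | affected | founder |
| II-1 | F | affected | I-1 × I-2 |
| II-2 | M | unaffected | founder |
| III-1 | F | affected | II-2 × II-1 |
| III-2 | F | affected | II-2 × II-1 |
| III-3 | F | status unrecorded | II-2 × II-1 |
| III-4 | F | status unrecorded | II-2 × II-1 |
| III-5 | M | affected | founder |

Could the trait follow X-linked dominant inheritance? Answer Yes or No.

Yes

A consistent assignment under X-linked dominant exists: I-1 X^Z Y, I-2 X^Z X^Z, II-1 X^Z X^Z, II-2 X^z Y, III-1 X^Z X^z, III-2 X^Z X^z, III-3 X^Z X^z, III-4 X^Z X^z, III-5 X^Z Y.
In this assignment every recorded phenotype matches its genotype and every non-founder's genotype is obtainable from its parents' genotypes, so the pedigree is consistent.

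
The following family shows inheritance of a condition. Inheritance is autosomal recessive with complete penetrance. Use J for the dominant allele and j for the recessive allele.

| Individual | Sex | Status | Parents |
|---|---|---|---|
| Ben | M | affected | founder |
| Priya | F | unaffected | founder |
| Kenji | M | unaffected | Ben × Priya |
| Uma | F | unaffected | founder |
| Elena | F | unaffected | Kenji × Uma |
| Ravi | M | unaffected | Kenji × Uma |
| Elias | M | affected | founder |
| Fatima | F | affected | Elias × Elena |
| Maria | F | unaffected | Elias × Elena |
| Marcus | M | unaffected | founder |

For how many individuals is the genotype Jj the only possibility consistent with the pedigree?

3

Obligate heterozygotes: Kenji is unaffected so carries J and received j from Ben (jj), so Kenji is Jj; Elena is unaffected so carries J and passed j to Fatima (jj), so Elena is Jj; Maria is unaffected so carries J and received j from Elias (jj), so Maria is Jj.
Every other individual is either homozygous by phenotype or has at least one consistent homozygous assignment, so the count is 3.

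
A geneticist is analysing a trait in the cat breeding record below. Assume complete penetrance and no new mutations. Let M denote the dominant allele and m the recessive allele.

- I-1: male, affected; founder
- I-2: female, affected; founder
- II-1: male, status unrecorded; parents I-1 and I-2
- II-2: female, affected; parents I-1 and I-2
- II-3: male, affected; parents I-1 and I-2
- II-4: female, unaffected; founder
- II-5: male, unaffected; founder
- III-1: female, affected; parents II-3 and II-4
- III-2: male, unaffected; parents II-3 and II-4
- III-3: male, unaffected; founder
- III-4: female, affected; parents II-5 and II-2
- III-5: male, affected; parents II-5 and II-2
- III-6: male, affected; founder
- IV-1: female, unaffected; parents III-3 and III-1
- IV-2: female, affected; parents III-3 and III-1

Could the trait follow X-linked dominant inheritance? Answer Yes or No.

A consistent assignment under X-linked dominant exists: I-1 X^M Y, I-2 X^M X^M, II-1 X^M Y, II-2 X^M X^M, II-3 X^M Y, II-4 X^m X^m, II-5 X^m Y, III-1 X^M X^m, III-2 X^m Y, III-3 X^m Y, III-4 X^M X^m, III-5 X^M Y, III-6 X^M Y, IV-1 X^m X^m, IV-2 X^M X^m.
In this assignment every recorded phenotype matches its genotype and every non-founder's genotype is obtainable from its parents' genotypes, so the pedigree is consistent.

Yes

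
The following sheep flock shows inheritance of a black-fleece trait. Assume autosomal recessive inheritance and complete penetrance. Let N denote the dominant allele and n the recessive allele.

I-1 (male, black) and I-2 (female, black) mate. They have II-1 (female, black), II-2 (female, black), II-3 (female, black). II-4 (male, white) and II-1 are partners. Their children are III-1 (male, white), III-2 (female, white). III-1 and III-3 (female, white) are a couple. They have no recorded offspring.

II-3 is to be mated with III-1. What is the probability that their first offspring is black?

II-3 is black, so II-3 is nn.
III-1 is white so carries N and received n from II-1 (nn), so III-1 is Nn.
The cross gives 1/2 Nn : 1/2 nn, so P(offspring is black) = 1/2.

1/2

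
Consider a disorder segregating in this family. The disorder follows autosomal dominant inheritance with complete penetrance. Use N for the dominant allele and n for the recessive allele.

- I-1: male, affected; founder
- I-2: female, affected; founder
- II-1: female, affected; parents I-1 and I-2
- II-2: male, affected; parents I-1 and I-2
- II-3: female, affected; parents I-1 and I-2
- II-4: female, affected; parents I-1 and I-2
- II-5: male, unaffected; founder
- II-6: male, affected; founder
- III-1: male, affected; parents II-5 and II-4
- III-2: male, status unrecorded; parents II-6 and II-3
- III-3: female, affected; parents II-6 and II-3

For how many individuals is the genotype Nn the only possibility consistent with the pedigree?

Obligate heterozygotes: III-1 is affected so carries N and received n from II-5 (nn), so III-1 is Nn.
Every other individual is either homozygous by phenotype or has at least one consistent homozygous assignment, so the count is 1.

1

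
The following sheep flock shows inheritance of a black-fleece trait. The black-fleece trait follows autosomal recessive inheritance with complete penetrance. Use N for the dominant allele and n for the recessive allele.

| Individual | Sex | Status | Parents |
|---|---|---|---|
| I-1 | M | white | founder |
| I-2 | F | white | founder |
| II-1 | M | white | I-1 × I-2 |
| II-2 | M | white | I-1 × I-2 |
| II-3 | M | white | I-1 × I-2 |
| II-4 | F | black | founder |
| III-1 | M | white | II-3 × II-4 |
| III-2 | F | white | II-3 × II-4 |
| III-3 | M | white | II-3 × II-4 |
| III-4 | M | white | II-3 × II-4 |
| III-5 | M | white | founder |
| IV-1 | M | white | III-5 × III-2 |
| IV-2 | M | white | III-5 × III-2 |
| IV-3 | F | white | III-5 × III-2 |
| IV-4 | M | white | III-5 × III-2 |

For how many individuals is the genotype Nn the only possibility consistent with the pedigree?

4

Obligate heterozygotes: III-1 is white so carries N and received n from II-4 (nn), so III-1 is Nn; III-2 is white so carries N and received n from II-4 (nn), so III-2 is Nn; III-3 is white so carries N and received n from II-4 (nn), so III-3 is Nn; III-4 is white so carries N and received n from II-4 (nn), so III-4 is Nn.
Every other individual is either homozygous by phenotype or has at least one consistent homozygous assignment, so the count is 4.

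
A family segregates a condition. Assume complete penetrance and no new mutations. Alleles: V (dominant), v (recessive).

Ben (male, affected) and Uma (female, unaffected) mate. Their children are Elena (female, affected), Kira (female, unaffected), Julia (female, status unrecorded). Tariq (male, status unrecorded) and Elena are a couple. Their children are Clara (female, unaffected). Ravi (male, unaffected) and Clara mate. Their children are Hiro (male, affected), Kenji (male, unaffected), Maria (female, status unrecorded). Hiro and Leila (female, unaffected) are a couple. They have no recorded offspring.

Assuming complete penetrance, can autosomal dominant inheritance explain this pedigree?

No

Under autosomal dominant, Hiro (affected, male) cannot arise from Ravi (unaffected) × Clara (unaffected).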